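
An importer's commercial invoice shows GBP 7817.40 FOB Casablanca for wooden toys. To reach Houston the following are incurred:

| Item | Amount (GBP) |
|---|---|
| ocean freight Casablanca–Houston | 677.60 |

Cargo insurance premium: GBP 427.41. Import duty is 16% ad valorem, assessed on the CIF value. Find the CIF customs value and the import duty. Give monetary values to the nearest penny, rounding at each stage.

CIF = FOB price + freight + insurance
CIF = 7817.40 + 677.60 + 427.41 = 8922.41
Import duty = 8922.41 × 16% = 1427.59

CIF value: GBP 8922.41; import duty: GBP 1427.59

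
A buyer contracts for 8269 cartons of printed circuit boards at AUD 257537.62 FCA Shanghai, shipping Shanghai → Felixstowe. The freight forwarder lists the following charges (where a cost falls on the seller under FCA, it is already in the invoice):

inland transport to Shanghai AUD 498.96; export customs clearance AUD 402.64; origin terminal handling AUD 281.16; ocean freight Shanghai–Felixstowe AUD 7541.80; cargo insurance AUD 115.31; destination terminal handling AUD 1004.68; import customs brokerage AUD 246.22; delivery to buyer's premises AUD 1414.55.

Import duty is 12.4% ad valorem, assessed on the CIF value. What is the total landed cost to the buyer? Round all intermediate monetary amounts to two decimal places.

FCA: the seller delivers export-cleared goods to the carrier; the buyer bears costs from that point.
Already in the invoice (seller's account under FCA): inland to port, export clearance — exclude.
CIF value = FCA price + origin terminal + freight + insurance = 257537.62 + 281.16 + 7541.80 + 115.31 = 265475.89
Import duty = 265475.89 × 12.4% = 32919.01
Buyer bears: origin terminal 281.16 + freight 7541.80 + insurance 115.31 + destination terminal 1004.68 + brokerage 246.22 + delivery 1414.55 + duty 32919.01 = 43522.73
Landed cost = invoice 257537.62 + 43522.73 = 301060.35

Total landed cost: AUD 301060.35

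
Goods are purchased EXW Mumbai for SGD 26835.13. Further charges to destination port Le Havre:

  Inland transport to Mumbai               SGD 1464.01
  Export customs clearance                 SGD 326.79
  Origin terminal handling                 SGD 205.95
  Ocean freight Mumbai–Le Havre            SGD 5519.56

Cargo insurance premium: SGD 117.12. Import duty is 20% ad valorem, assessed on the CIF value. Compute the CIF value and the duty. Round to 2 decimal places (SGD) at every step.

CIF value: SGD 34468.56; import duty: SGD 6893.71

CIF = EXW price + pre-shipment costs + freight + insurance
CIF = 26835.13 + 1464.01 + 326.79 + 205.95 + 5519.56 + 117.12 = 34468.56
Import duty = 34468.56 × 20% = 6893.71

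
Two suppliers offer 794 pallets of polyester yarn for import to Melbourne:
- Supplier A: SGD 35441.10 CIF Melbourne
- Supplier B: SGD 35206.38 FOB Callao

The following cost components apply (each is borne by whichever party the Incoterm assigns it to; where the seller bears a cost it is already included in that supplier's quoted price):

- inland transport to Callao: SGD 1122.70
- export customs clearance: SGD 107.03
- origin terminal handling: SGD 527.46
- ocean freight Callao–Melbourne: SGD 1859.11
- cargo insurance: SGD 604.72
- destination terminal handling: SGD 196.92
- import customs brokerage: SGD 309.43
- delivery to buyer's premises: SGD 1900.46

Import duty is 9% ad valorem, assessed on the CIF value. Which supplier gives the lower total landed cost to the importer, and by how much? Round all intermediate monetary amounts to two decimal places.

Supplier A is cheaper by SGD 2429.73

Supplier A (CIF):
The CIF price already equals the CIF value: 35441.10
Import duty = 35441.10 × 9% = 3189.70
Buyer bears (A): 196.92 + 309.43 + 1900.46 = 2406.81
Landed cost (A) = invoice 35441.10 + 2406.81 + duty 3189.70 = 41037.61
Supplier B (FOB):
CIF value = FOB price + freight + insurance = 35206.38 + 1859.11 + 604.72 = 37670.21
Import duty = 37670.21 × 9% = 3390.32
Buyer bears (B): 1859.11 + 604.72 + 196.92 + 309.43 + 1900.46 = 4870.64
Landed cost (B) = invoice 35206.38 + 4870.64 + duty 3390.32 = 43467.34
Difference = |41037.61 − 43467.34| = 2429.73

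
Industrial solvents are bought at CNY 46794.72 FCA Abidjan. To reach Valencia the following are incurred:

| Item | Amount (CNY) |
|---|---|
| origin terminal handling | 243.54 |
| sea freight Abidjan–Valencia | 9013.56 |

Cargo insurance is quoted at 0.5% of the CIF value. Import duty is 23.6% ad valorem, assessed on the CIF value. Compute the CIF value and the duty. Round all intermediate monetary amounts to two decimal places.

Let C be the CIF value. C = FCA price + pre-shipment costs + freight + 0.5% × C
C − 0.5% × C = 46794.72 + 243.54 + 9013.56
0.995 × C = 56051.82
C = 56051.82 / 0.995 = 56333.49
Insurance premium = 0.5% × 56333.49 = 281.67
Import duty = 56333.49 × 23.6% = 13294.70

CIF value: CNY 56333.49; import duty: CNY 13294.70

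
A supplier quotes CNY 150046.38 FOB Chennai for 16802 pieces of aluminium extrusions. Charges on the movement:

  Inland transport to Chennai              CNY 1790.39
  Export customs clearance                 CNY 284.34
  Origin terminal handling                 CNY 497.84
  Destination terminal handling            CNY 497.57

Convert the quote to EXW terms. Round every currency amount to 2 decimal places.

Not relevant to the conversion: destination terminal — on the buyer under both terms; not part of either seller's price.
From FOB to EXW, the seller no longer bears: inland to port, export clearance, origin terminal.
EXW price = 150046.38 − 1790.39 − 284.34 − 497.84 = 147473.81

EXW price: CNY 147473.81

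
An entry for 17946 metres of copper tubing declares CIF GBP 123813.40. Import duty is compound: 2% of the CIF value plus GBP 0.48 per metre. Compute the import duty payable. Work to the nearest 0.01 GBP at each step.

Import duty: GBP 11090.35

Ad valorem component: 123813.40 × 2% = 2476.27
Specific component: 17946 × 0.48 = 8614.08
Import duty = 2476.27 + 8614.08 = 11090.35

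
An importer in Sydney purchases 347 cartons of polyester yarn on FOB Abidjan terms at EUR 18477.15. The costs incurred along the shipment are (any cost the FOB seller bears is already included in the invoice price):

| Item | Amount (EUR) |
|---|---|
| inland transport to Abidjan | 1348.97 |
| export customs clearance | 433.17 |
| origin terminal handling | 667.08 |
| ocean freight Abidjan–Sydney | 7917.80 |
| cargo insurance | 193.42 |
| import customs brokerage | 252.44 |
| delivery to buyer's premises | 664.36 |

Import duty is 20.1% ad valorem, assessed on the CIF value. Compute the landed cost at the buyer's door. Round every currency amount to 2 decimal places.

FOB: the seller bears costs until goods are on board at the origin port; the buyer bears freight, insurance and all costs thereafter.
Already in the invoice (seller's account under FOB): inland to port, export clearance, origin terminal — exclude.
CIF value = FOB price + freight + insurance = 18477.15 + 7917.80 + 193.42 = 26588.37
Import duty = 26588.37 × 20.1% = 5344.26
Buyer bears: freight 7917.80 + insurance 193.42 + brokerage 252.44 + delivery 664.36 + duty 5344.26 = 14372.28
Landed cost = invoice 18477.15 + 14372.28 = 32849.43

Total landed cost: EUR 32849.43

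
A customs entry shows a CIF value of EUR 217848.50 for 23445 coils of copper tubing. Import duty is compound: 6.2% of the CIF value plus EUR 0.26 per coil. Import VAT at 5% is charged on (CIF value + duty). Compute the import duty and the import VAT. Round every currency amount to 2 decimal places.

Ad valorem component: 217848.50 × 6.2% = 13506.61
Specific component: 23445 × 0.26 = 6095.70
Import duty = 13506.61 + 6095.70 = 19602.31
VAT base = CIF + duty = 217848.50 + 19602.31 = 237450.81
Import VAT = 237450.81 × 5% = 11872.54

Import duty: EUR 19602.31; import VAT: EUR 11872.54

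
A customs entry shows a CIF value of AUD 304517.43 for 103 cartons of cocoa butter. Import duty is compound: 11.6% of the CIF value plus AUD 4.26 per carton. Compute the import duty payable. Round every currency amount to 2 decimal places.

Import duty: AUD 35762.80

Ad valorem component: 304517.43 × 11.6% = 35324.02
Specific component: 103 × 4.26 = 438.78
Import duty = 35324.02 + 438.78 = 35762.80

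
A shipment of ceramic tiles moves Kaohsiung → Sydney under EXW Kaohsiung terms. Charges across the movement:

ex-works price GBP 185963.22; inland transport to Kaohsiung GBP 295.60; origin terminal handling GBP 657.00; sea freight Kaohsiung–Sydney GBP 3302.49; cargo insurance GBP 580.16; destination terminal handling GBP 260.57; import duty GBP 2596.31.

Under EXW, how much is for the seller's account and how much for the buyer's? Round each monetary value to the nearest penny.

EXW: the seller makes goods available at their premises; the buyer bears all onward costs.
Seller's account: goods 185963.22 = 185963.22
Buyer's account: inland to port 295.60 + origin terminal 657.00 + freight 3302.49 + insurance 580.16 + destination terminal 260.57 + duty 2596.31 = 7692.13

Seller: GBP 185963.22; buyer: GBP 7692.13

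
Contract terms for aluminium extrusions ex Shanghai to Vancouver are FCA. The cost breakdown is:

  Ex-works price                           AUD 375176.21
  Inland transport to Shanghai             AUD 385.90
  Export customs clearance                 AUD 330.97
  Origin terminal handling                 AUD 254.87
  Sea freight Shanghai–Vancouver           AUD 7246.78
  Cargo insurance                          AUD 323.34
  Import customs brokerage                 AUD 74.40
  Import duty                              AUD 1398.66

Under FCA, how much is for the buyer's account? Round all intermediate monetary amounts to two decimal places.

Buyer's account: AUD 9298.05

FCA: the seller delivers export-cleared goods to the carrier; the buyer bears costs from that point.
Seller's account: goods 375176.21 + inland to port 385.90 + export clearance 330.97 = 375893.08
Buyer's account: origin terminal 254.87 + freight 7246.78 + insurance 323.34 + brokerage 74.40 + duty 1398.66 = 9298.05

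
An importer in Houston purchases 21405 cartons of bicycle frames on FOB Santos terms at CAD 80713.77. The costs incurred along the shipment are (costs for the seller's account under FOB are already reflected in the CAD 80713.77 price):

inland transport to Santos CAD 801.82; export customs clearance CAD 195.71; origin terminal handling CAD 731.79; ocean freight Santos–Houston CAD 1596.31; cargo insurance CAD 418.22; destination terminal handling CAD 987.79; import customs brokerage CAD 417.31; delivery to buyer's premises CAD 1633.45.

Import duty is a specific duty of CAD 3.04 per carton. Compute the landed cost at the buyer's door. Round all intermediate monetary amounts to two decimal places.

Total landed cost: CAD 150838.05

FOB: the seller bears costs until goods are on board at the origin port; the buyer bears freight, insurance and all costs thereafter.
Already in the invoice (seller's account under FOB): inland to port, export clearance, origin terminal — exclude.
CIF value = FOB price + freight + insurance = 80713.77 + 1596.31 + 418.22 = 82728.30
Import duty = 21405 × 3.04 = 65071.20
Buyer bears: freight 1596.31 + insurance 418.22 + destination terminal 987.79 + brokerage 417.31 + delivery 1633.45 + duty 65071.20 = 70124.28
Landed cost = invoice 80713.77 + 70124.28 = 150838.05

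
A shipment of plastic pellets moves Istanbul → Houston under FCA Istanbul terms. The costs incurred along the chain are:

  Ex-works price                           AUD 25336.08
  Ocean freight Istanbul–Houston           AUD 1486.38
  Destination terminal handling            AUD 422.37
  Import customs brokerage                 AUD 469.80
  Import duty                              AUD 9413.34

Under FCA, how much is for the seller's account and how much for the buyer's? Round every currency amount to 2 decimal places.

FCA: the seller delivers export-cleared goods to the carrier; the buyer bears costs from that point.
Seller's account: goods 25336.08 = 25336.08
Buyer's account: freight 1486.38 + destination terminal 422.37 + brokerage 469.80 + duty 9413.34 = 11791.89

Seller: AUD 25336.08; buyer: AUD 11791.89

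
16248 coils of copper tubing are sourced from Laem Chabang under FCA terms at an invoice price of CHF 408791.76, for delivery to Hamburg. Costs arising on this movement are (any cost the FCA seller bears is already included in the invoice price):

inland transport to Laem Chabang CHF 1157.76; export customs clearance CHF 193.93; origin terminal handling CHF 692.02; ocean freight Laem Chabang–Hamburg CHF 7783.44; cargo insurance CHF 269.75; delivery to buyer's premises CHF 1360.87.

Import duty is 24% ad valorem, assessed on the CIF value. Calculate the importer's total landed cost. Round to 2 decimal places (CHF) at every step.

Total landed cost: CHF 519106.71

FCA: the seller delivers export-cleared goods to the carrier; the buyer bears costs from that point.
Already in the invoice (seller's account under FCA): inland to port, export clearance — exclude.
CIF value = FCA price + origin terminal + freight + insurance = 408791.76 + 692.02 + 7783.44 + 269.75 = 417536.97
Import duty = 417536.97 × 24% = 100208.87
Buyer bears: origin terminal 692.02 + freight 7783.44 + insurance 269.75 + delivery 1360.87 + duty 100208.87 = 110314.95
Landed cost = invoice 408791.76 + 110314.95 = 519106.71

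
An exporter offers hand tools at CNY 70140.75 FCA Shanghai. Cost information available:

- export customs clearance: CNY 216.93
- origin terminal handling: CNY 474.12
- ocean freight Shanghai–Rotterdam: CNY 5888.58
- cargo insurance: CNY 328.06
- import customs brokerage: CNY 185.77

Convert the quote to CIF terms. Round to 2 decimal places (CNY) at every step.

Not relevant to the conversion: export clearance — on the seller under both FCA and CIF; already in the FCA price and stays in the CIF price. brokerage — on the buyer under both terms; not part of either seller's price.
From FCA to CIF, the seller additionally bears: origin terminal, freight, insurance.
CIF price = 70140.75 + 474.12 + 5888.58 + 328.06 = 76831.51

CIF price: CNY 76831.51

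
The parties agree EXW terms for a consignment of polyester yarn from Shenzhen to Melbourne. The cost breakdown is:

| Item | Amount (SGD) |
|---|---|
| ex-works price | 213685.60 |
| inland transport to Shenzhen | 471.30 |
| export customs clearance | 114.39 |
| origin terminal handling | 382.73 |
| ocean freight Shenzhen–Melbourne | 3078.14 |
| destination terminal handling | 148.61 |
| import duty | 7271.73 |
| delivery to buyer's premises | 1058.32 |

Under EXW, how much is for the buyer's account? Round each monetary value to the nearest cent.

Buyer's account: SGD 12525.22

EXW: the seller makes goods available at their premises; the buyer bears all onward costs.
Seller's account: goods 213685.60 = 213685.60
Buyer's account: inland to port 471.30 + export clearance 114.39 + origin terminal 382.73 + freight 3078.14 + destination terminal 148.61 + duty 7271.73 + delivery 1058.32 = 12525.22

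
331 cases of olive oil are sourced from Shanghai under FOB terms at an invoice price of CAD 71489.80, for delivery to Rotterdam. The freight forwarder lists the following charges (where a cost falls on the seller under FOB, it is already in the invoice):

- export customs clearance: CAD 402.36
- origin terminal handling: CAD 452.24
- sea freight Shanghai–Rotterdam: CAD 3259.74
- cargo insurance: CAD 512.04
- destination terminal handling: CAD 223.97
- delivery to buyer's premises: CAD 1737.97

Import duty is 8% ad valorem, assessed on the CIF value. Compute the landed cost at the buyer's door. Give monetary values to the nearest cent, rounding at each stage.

Total landed cost: CAD 83244.45

FOB: the seller bears costs until goods are on board at the origin port; the buyer bears freight, insurance and all costs thereafter.
Already in the invoice (seller's account under FOB): export clearance, origin terminal — exclude.
CIF value = FOB price + freight + insurance = 71489.80 + 3259.74 + 512.04 = 75261.58
Import duty = 75261.58 × 8% = 6020.93
Buyer bears: freight 3259.74 + insurance 512.04 + destination terminal 223.97 + delivery 1737.97 + duty 6020.93 = 11754.65
Landed cost = invoice 71489.80 + 11754.65 = 83244.45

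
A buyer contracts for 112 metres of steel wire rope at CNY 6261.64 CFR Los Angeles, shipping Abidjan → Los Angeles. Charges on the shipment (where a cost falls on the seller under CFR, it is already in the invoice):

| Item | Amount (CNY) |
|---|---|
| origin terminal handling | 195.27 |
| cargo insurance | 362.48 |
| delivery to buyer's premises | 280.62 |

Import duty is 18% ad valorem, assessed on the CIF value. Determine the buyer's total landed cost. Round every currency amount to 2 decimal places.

CFR: the seller pays costs through ocean freight to the destination port, but not insurance.
Already in the invoice (seller's account under CFR): origin terminal — exclude.
CIF value = CFR price + insurance = 6261.64 + 362.48 = 6624.12
Import duty = 6624.12 × 18% = 1192.34
Buyer bears: insurance 362.48 + delivery 280.62 + duty 1192.34 = 1835.44
Landed cost = invoice 6261.64 + 1835.44 = 8097.08

Total landed cost: CNY 8097.08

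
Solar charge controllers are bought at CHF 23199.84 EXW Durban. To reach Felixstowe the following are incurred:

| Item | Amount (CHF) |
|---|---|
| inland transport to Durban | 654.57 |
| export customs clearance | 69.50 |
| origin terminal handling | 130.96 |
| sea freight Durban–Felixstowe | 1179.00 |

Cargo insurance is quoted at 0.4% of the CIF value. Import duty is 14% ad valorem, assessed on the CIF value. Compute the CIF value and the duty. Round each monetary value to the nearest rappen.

Let C be the CIF value. C = EXW price + pre-shipment costs + freight + 0.4% × C
C − 0.4% × C = 23199.84 + 654.57 + 69.50 + 130.96 + 1179.00
0.996 × C = 25233.87
C = 25233.87 / 0.996 = 25335.21
Insurance premium = 0.4% × 25335.21 = 101.34
Import duty = 25335.21 × 14% = 3546.93

CIF value: CHF 25335.21; import duty: CHF 3546.93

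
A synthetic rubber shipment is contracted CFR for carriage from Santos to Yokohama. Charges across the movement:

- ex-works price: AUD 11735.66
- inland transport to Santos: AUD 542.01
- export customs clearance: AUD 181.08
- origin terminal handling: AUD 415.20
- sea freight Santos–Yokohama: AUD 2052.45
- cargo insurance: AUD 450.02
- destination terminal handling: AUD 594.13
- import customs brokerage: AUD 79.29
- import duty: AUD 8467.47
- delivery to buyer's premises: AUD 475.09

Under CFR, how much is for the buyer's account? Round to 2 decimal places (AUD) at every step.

Buyer's account: AUD 10066.00

CFR: the seller pays costs through ocean freight to the destination port, but not insurance.
Seller's account: goods 11735.66 + inland to port 542.01 + export clearance 181.08 + origin terminal 415.20 + freight 2052.45 = 14926.40
Buyer's account: insurance 450.02 + destination terminal 594.13 + brokerage 79.29 + duty 8467.47 + delivery 475.09 = 10066.00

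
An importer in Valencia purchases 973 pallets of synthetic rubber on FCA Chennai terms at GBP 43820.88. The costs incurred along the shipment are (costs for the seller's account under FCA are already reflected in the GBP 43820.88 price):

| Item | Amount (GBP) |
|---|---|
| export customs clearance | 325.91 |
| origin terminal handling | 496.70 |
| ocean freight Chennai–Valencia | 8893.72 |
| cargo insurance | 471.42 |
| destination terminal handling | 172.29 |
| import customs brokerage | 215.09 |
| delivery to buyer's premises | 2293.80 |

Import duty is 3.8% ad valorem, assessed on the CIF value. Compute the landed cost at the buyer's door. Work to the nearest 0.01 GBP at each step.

Total landed cost: GBP 58403.84

FCA: the seller delivers export-cleared goods to the carrier; the buyer bears costs from that point.
Already in the invoice (seller's account under FCA): export clearance — exclude.
CIF value = FCA price + origin terminal + freight + insurance = 43820.88 + 496.70 + 8893.72 + 471.42 = 53682.72
Import duty = 53682.72 × 3.8% = 2039.94
Buyer bears: origin terminal 496.70 + freight 8893.72 + insurance 471.42 + destination terminal 172.29 + brokerage 215.09 + delivery 2293.80 + duty 2039.94 = 14582.96
Landed cost = invoice 43820.88 + 14582.96 = 58403.84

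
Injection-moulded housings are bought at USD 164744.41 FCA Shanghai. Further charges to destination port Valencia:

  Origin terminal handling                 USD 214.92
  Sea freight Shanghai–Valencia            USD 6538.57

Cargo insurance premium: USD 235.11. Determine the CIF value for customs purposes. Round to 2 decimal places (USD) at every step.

CIF = FCA price + pre-shipment costs + freight + insurance
CIF = 164744.41 + 214.92 + 6538.57 + 235.11 = 171733.01

CIF value: USD 171733.01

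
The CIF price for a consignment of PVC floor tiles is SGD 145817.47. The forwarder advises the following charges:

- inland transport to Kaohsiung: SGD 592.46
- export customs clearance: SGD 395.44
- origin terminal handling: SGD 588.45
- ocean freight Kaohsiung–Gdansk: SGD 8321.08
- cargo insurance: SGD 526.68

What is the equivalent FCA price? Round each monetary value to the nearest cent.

FCA price: SGD 136381.26

Not relevant to the conversion: inland to port, export clearance — on the seller under both CIF and FCA; already in the CIF price and stays in the FCA price.
From CIF to FCA, the seller no longer bears: origin terminal, freight, insurance.
FCA price = 145817.47 − 588.45 − 8321.08 − 526.68 = 136381.26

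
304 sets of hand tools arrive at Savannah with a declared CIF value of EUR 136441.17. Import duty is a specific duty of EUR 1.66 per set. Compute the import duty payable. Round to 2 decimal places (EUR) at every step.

Import duty = 304 × 1.66 = 504.64

Import duty: EUR 504.64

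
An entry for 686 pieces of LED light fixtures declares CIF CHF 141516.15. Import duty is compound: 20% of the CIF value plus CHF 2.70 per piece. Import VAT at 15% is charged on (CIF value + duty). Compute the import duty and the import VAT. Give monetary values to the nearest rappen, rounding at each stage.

Ad valorem component: 141516.15 × 20% = 28303.23
Specific component: 686 × 2.70 = 1852.20
Import duty = 28303.23 + 1852.20 = 30155.43
VAT base = CIF + duty = 141516.15 + 30155.43 = 171671.58
Import VAT = 171671.58 × 15% = 25750.74

Import duty: CHF 30155.43; import VAT: CHF 25750.74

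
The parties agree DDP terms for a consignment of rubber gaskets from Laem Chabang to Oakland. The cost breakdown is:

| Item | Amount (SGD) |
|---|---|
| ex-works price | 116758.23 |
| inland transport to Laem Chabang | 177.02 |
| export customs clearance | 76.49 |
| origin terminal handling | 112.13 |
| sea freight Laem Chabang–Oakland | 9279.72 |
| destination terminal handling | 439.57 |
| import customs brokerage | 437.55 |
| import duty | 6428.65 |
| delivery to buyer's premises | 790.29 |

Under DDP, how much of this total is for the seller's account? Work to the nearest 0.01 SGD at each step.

Seller's account: SGD 134499.65

DDP: the seller bears all costs including import duty.
Seller's account: goods 116758.23 + inland to port 177.02 + export clearance 76.49 + origin terminal 112.13 + freight 9279.72 + destination terminal 439.57 + brokerage 437.55 + duty 6428.65 + delivery 790.29 = 134499.65
Buyer's account: 0.00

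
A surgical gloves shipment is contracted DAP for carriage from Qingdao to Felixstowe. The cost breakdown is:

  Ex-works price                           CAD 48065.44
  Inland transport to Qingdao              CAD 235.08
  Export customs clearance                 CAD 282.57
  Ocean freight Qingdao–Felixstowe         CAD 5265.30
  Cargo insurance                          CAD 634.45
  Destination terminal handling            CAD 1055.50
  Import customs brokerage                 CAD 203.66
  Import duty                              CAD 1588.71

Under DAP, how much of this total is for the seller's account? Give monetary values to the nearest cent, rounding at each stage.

Seller's account: CAD 55538.34

DAP: the seller bears all costs to the named destination except import duty and clearance.
Seller's account: goods 48065.44 + inland to port 235.08 + export clearance 282.57 + freight 5265.30 + insurance 634.45 + destination terminal 1055.50 = 55538.34
Buyer's account: brokerage 203.66 + duty 1588.71 = 1792.37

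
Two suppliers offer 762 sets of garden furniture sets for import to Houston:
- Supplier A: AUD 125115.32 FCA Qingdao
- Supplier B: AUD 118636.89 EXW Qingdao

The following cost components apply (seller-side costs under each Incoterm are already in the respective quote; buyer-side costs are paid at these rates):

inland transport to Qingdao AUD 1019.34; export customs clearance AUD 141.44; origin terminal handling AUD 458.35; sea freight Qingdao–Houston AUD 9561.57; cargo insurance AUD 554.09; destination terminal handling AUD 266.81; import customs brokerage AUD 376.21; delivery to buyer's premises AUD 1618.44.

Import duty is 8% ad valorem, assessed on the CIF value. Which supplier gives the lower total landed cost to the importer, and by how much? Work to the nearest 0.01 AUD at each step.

Supplier A (FCA):
CIF value = FCA price + origin terminal + freight + insurance = 125115.32 + 458.35 + 9561.57 + 554.09 = 135689.33
Import duty = 135689.33 × 8% = 10855.15
Buyer bears (A): 458.35 + 9561.57 + 554.09 + 266.81 + 376.21 + 1618.44 = 12835.47
Landed cost (A) = invoice 125115.32 + 12835.47 + duty 10855.15 = 148805.94
Supplier B (EXW):
CIF value = EXW price + inland to port + export clearance + origin terminal + freight + insurance = 118636.89 + 1019.34 + 141.44 + 458.35 + 9561.57 + 554.09 = 130371.68
Import duty = 130371.68 × 8% = 10429.73
Buyer bears (B): 1019.34 + 141.44 + 458.35 + 9561.57 + 554.09 + 266.81 + 376.21 + 1618.44 = 13996.25
Landed cost (B) = invoice 118636.89 + 13996.25 + duty 10429.73 = 143062.87
Difference = |148805.94 − 143062.87| = 5743.07

Supplier B is cheaper by AUD 5743.07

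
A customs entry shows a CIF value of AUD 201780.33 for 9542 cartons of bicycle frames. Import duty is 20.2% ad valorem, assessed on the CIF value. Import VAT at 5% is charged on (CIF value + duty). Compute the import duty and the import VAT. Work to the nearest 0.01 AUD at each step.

Import duty: AUD 40759.63; import VAT: AUD 12127.00

Import duty = 201780.33 × 20.2% = 40759.63
VAT base = CIF + duty = 201780.33 + 40759.63 = 242539.96
Import VAT = 242539.96 × 5% = 12127.00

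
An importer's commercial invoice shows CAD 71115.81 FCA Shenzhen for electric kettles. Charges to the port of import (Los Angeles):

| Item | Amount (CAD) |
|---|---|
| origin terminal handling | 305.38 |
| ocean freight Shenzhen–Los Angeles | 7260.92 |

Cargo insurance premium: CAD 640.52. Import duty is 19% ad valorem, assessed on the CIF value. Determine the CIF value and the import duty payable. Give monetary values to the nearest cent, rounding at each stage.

CIF value: CAD 79322.63; import duty: CAD 15071.30

CIF = FCA price + pre-shipment costs + freight + insurance
CIF = 71115.81 + 305.38 + 7260.92 + 640.52 = 79322.63
Import duty = 79322.63 × 19% = 15071.30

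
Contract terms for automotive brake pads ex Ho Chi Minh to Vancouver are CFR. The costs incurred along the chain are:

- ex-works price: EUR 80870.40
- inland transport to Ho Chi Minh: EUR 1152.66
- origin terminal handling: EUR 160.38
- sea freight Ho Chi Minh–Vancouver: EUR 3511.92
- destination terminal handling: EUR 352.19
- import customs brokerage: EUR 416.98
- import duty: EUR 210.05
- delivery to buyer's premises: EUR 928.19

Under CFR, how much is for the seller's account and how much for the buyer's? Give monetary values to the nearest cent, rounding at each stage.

Seller: EUR 85695.36; buyer: EUR 1907.41

CFR: the seller pays costs through ocean freight to the destination port, but not insurance.
Seller's account: goods 80870.40 + inland to port 1152.66 + origin terminal 160.38 + freight 3511.92 = 85695.36
Buyer's account: destination terminal 352.19 + brokerage 416.98 + duty 210.05 + delivery 928.19 = 1907.41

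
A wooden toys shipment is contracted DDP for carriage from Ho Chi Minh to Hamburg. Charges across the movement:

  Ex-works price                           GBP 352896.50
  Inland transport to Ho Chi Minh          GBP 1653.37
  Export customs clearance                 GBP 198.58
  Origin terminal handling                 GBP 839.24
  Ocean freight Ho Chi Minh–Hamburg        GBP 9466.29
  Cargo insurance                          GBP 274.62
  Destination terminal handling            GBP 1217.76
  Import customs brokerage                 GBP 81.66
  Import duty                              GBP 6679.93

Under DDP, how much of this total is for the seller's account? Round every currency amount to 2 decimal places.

Seller's account: GBP 373307.95

DDP: the seller bears all costs including import duty.
Seller's account: goods 352896.50 + inland to port 1653.37 + export clearance 198.58 + origin terminal 839.24 + freight 9466.29 + insurance 274.62 + destination terminal 1217.76 + brokerage 81.66 + duty 6679.93 = 373307.95
Buyer's account: 0.00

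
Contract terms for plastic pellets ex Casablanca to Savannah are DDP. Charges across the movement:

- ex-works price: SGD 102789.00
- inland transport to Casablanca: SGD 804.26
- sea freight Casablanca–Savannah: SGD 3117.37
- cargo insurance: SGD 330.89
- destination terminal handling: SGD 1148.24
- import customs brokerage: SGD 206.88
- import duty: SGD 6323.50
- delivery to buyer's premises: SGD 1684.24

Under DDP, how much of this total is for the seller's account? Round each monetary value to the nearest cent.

DDP: the seller bears all costs including import duty.
Seller's account: goods 102789.00 + inland to port 804.26 + freight 3117.37 + insurance 330.89 + destination terminal 1148.24 + brokerage 206.88 + duty 6323.50 + delivery 1684.24 = 116404.38
Buyer's account: 0.00

Seller's account: SGD 116404.38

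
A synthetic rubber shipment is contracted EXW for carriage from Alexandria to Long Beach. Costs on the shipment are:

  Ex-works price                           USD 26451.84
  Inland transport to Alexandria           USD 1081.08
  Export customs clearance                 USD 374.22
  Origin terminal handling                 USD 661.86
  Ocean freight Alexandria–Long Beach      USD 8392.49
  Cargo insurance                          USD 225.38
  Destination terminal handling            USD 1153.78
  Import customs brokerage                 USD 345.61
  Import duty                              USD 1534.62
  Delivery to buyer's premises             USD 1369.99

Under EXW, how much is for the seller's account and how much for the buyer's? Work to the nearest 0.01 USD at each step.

EXW: the seller makes goods available at their premises; the buyer bears all onward costs.
Seller's account: goods 26451.84 = 26451.84
Buyer's account: inland to port 1081.08 + export clearance 374.22 + origin terminal 661.86 + freight 8392.49 + insurance 225.38 + destination terminal 1153.78 + brokerage 345.61 + duty 1534.62 + delivery 1369.99 = 15139.03

Seller: USD 26451.84; buyer: USD 15139.03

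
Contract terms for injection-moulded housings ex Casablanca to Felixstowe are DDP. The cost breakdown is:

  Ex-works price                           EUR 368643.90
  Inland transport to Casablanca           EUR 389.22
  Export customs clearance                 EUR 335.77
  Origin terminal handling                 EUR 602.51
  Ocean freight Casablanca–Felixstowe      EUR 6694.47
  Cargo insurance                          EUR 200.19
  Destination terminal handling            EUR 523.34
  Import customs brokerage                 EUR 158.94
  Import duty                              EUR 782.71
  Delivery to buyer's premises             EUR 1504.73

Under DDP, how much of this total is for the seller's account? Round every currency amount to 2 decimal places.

Seller's account: EUR 379835.78

DDP: the seller bears all costs including import duty.
Seller's account: goods 368643.90 + inland to port 389.22 + export clearance 335.77 + origin terminal 602.51 + freight 6694.47 + insurance 200.19 + destination terminal 523.34 + brokerage 158.94 + duty 782.71 + delivery 1504.73 = 379835.78
Buyer's account: 0.00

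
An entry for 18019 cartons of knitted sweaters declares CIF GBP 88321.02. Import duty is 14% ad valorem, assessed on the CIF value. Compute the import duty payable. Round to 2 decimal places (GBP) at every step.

Import duty = 88321.02 × 14% = 12364.94

Import duty: GBP 12364.94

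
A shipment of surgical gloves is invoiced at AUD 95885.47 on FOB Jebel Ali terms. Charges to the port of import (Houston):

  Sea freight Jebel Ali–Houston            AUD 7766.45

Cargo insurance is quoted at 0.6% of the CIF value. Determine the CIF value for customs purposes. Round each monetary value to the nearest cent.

Let C be the CIF value. C = FOB price + freight + 0.6% × C
C − 0.6% × C = 95885.47 + 7766.45
0.994 × C = 103651.92
C = 103651.92 / 0.994 = 104277.59
Insurance premium = 0.6% × 104277.59 = 625.67

CIF value: AUD 104277.59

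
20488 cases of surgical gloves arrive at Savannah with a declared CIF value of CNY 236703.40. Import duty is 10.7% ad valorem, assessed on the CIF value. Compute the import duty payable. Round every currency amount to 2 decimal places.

Import duty: CNY 25327.26

Import duty = 236703.40 × 10.7% = 25327.26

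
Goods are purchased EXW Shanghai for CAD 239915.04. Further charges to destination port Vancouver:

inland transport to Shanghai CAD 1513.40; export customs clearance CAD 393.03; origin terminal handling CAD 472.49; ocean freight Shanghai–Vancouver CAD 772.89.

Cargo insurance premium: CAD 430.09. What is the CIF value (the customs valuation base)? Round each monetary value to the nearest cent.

CIF value: CAD 243496.94

CIF = EXW price + pre-shipment costs + freight + insurance
CIF = 239915.04 + 1513.40 + 393.03 + 472.49 + 772.89 + 430.09 = 243496.94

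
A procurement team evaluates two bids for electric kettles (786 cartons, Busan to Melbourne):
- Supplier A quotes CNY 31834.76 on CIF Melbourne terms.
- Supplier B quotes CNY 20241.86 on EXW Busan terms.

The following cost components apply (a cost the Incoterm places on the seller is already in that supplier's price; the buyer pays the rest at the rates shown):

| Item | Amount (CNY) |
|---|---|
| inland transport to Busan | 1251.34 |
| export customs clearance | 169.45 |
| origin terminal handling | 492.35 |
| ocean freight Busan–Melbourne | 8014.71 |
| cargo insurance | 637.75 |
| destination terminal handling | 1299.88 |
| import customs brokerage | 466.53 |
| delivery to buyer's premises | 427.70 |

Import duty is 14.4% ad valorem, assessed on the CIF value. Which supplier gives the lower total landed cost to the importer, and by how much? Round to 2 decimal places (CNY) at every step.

Supplier A (CIF):
The CIF price already equals the CIF value: 31834.76
Import duty = 31834.76 × 14.4% = 4584.21
Buyer bears (A): 1299.88 + 466.53 + 427.70 = 2194.11
Landed cost (A) = invoice 31834.76 + 2194.11 + duty 4584.21 = 38613.08
Supplier B (EXW):
CIF value = EXW price + inland to port + export clearance + origin terminal + freight + insurance = 20241.86 + 1251.34 + 169.45 + 492.35 + 8014.71 + 637.75 = 30807.46
Import duty = 30807.46 × 14.4% = 4436.27
Buyer bears (B): 1251.34 + 169.45 + 492.35 + 8014.71 + 637.75 + 1299.88 + 466.53 + 427.70 = 12759.71
Landed cost (B) = invoice 20241.86 + 12759.71 + duty 4436.27 = 37437.84
Difference = |38613.08 − 37437.84| = 1175.24

Supplier B is cheaper by CNY 1175.24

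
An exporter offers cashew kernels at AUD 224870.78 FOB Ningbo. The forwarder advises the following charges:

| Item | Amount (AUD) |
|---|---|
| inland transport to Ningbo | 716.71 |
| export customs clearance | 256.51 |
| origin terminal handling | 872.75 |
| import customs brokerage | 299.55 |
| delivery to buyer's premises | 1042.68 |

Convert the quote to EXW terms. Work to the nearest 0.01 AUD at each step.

Not relevant to the conversion: brokerage, delivery — on the buyer under both terms; not part of either seller's price.
From FOB to EXW, the seller no longer bears: inland to port, export clearance, origin terminal.
EXW price = 224870.78 − 716.71 − 256.51 − 872.75 = 223024.81

EXW price: AUD 223024.81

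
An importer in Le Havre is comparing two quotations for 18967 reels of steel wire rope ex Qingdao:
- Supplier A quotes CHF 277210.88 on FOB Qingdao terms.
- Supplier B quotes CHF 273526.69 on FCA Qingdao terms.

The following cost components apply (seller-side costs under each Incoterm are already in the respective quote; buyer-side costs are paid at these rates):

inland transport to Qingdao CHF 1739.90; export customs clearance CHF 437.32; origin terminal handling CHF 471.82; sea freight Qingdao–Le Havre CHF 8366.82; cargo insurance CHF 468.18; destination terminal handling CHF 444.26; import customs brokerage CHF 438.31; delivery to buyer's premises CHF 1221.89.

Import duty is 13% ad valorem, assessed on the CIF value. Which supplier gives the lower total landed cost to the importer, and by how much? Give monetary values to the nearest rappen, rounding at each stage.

Supplier B is cheaper by CHF 3629.97

Supplier A (FOB):
CIF value = FOB price + freight + insurance = 277210.88 + 8366.82 + 468.18 = 286045.88
Import duty = 286045.88 × 13% = 37185.96
Buyer bears (A): 8366.82 + 468.18 + 444.26 + 438.31 + 1221.89 = 10939.46
Landed cost (A) = invoice 277210.88 + 10939.46 + duty 37185.96 = 325336.30
Supplier B (FCA):
CIF value = FCA price + origin terminal + freight + insurance = 273526.69 + 471.82 + 8366.82 + 468.18 = 282833.51
Import duty = 282833.51 × 13% = 36768.36
Buyer bears (B): 471.82 + 8366.82 + 468.18 + 444.26 + 438.31 + 1221.89 = 11411.28
Landed cost (B) = invoice 273526.69 + 11411.28 + duty 36768.36 = 321706.33
Difference = |325336.30 − 321706.33| = 3629.97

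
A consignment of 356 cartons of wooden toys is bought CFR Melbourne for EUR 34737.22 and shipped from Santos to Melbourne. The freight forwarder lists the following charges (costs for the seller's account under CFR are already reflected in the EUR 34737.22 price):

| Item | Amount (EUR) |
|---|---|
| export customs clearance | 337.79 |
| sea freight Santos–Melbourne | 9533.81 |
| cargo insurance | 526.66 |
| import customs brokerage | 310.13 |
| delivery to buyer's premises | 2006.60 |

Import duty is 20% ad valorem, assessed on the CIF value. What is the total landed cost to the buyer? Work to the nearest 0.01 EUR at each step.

CFR: the seller pays costs through ocean freight to the destination port, but not insurance.
Already in the invoice (seller's account under CFR): export clearance, freight — exclude.
CIF value = CFR price + insurance = 34737.22 + 526.66 = 35263.88
Import duty = 35263.88 × 20% = 7052.78
Buyer bears: insurance 526.66 + brokerage 310.13 + delivery 2006.60 + duty 7052.78 = 9896.17
Landed cost = invoice 34737.22 + 9896.17 = 44633.39

Total landed cost: EUR 44633.39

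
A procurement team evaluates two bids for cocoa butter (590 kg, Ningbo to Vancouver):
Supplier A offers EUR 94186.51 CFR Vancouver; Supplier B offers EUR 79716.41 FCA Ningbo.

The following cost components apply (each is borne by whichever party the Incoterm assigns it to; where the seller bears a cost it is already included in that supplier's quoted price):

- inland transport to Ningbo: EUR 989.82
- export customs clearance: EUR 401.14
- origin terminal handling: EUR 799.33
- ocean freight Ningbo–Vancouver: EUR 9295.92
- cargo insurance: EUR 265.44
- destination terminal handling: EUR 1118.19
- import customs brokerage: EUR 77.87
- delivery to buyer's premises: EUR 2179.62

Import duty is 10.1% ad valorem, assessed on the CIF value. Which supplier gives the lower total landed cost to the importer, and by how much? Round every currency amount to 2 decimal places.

Supplier B is cheaper by EUR 4816.71

Supplier A (CFR):
CIF value = CFR price + insurance = 94186.51 + 265.44 = 94451.95
Import duty = 94451.95 × 10.1% = 9539.65
Buyer bears (A): 265.44 + 1118.19 + 77.87 + 2179.62 = 3641.12
Landed cost (A) = invoice 94186.51 + 3641.12 + duty 9539.65 = 107367.28
Supplier B (FCA):
CIF value = FCA price + origin terminal + freight + insurance = 79716.41 + 799.33 + 9295.92 + 265.44 = 90077.10
Import duty = 90077.10 × 10.1% = 9097.79
Buyer bears (B): 799.33 + 9295.92 + 265.44 + 1118.19 + 77.87 + 2179.62 = 13736.37
Landed cost (B) = invoice 79716.41 + 13736.37 + duty 9097.79 = 102550.57
Difference = |107367.28 − 102550.57| = 4816.71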